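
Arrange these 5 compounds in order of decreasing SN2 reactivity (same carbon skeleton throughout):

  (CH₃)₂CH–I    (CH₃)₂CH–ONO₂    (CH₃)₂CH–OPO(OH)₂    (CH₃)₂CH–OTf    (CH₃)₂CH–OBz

(CH₃)₂CH–OTf > (CH₃)₂CH–I > (CH₃)₂CH–ONO₂ > (CH₃)₂CH–OPO(OH)₂ > (CH₃)₂CH–OBz

Same R in every case — rank the leaving groups.
Leaving-group ability tracks the stability of the departed species; conjugate-acid pKₐ is the usual yardstick (lower pKₐ → better LG).
(CH₃)₂CH–OTf loses OTf⁻: pKₐ(CF₃SO₃H (triflic acid)) ≈ -14
(CH₃)₂CH–I loses I⁻: pKₐ(HI) ≈ -10
(CH₃)₂CH–ONO₂ loses NO₃⁻: pKₐ(HNO₃) ≈ -1.3
(CH₃)₂CH–OPO(OH)₂ loses H₂PO₄⁻: pKₐ(H₃PO₄) ≈ 2.1
(CH₃)₂CH–OBz loses PhCOO⁻: pKₐ(C₆H₅COOH) ≈ 4.2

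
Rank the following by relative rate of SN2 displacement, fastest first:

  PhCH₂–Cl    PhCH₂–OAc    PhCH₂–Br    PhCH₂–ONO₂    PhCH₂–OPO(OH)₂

PhCH₂–Br > PhCH₂–Cl > PhCH₂–ONO₂ > PhCH₂–OPO(OH)₂ > PhCH₂–OAc

Same R in every case — rank the leaving groups.
The more stable X⁻ (or X) is on its own — i.e. the weaker a base it is — the better a leaving group it makes.
PhCH₂–Br loses Br⁻: pKₐ(HBr) ≈ -9
PhCH₂–Cl loses Cl⁻: pKₐ(HCl) ≈ -7
PhCH₂–ONO₂ loses NO₃⁻: pKₐ(HNO₃) ≈ -1.3
PhCH₂–OPO(OH)₂ loses H₂PO₄⁻: pKₐ(H₃PO₄) ≈ 2.1
PhCH₂–OAc loses AcO⁻: pKₐ(CH₃COOH) ≈ 4.8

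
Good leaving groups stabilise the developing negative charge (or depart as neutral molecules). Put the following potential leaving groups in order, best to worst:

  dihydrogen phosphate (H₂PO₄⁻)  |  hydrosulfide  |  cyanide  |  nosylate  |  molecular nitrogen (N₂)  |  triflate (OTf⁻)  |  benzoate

molecular nitrogen (N₂) > triflate (OTf⁻) > nosylate > dihydrogen phosphate (H₂PO₄⁻) > benzoate > hydrosulfide > cyanide

molecular nitrogen (N₂): no meaningful conjugate acid; N₂ departs as an exceptionally stable neutral molecule
triflate (OTf⁻): pKₐ(CF₃SO₃H (triflic acid)) ≈ -14
nosylate: pKₐ(p-O₂NC₆H₄SO₃H) ≈ -3.5
dihydrogen phosphate (H₂PO₄⁻): pKₐ(H₃PO₄) ≈ 2.1
benzoate: pKₐ(C₆H₅COOH) ≈ 4.2
hydrosulfide: pKₐ(H₂S) ≈ 7
cyanide: pKₐ(HCN) ≈ 9.2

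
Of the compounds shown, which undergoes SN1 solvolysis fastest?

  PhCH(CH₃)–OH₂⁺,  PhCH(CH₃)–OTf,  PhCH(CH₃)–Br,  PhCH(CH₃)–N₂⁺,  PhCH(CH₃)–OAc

The skeletons are identical, so relative rate is governed entirely by leaving-group ability.
Rank by basicity of the departing species: weakest base leaves most easily.
PhCH(CH₃)–N₂⁺ loses N₂: no meaningful conjugate acid; N₂ departs as an exceptionally stable neutral molecule
PhCH(CH₃)–OTf loses OTf⁻: pKₐ(CF₃SO₃H (triflic acid)) ≈ -14
PhCH(CH₃)–Br loses Br⁻: pKₐ(HBr) ≈ -9
PhCH(CH₃)–OH₂⁺ loses H₂O: pKₐ(H₃O⁺) ≈ -1.7
PhCH(CH₃)–OAc loses AcO⁻: pKₐ(CH₃COOH) ≈ 4.8

PhCH(CH₃)–N₂⁺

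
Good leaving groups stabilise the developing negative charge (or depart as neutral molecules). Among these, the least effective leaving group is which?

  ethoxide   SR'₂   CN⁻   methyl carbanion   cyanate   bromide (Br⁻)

methyl carbanion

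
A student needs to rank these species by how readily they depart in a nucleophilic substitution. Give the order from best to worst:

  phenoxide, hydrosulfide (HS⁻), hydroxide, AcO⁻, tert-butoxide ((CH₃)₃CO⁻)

AcO⁻ > hydrosulfide (HS⁻) > phenoxide > hydroxide > tert-butoxide ((CH₃)₃CO⁻)

AcO⁻: pKₐ(CH₃COOH) ≈ 4.8
hydrosulfide (HS⁻): pKₐ(H₂S) ≈ 7 — larger and more polarisable than the oxygen analogue
phenoxide: pKₐ(C₆H₅OH (phenol)) ≈ 10
hydroxide: pKₐ(H₂O) ≈ 15.7 — strong base; essentially never leaves without prior activation
tert-butoxide ((CH₃)₃CO⁻): pKₐ(t-BuOH) ≈ 18 — bulky, strongly basic alkoxide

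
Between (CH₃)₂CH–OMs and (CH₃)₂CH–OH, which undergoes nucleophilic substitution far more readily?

From (CH₃)₂CH–OH the departing group would be OH⁻ (pKₐ(H₂O) ≈ 15.7). Strong base; essentially never leaves without prior activation.
From (CH₃)₂CH–OMs the leaving group is OMs⁻ (pKₐ(CH₃SO₃H (MsOH)) ≈ -1.9). Resonance-delocalised alkanesulfonate.
(In practice (CH₃)₂CH–OMs is made from (CH₃)₂CH–OH by treatment with MsCl / Et₃N, converting the hydroxyl into a mesylate.)

(CH₃)₂CH–OMs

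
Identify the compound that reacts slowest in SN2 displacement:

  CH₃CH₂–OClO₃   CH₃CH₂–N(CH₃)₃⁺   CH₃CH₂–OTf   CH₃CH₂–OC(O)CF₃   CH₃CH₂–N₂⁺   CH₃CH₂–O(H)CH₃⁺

CH₃CH₂–N(CH₃)₃⁺

The skeletons are identical, so relative rate is governed entirely by leaving-group ability.
A good leaving group is a weak base: the lower the pKₐ of its conjugate acid, the more readily it departs.
CH₃CH₂–N₂⁺ loses N₂: no meaningful conjugate acid; N₂ departs as an exceptionally stable neutral molecule
CH₃CH₂–OTf loses OTf⁻: pKₐ(CF₃SO₃H (triflic acid)) ≈ -14
CH₃CH₂–OClO₃ loses ClO₄⁻: pKₐ(HClO₄) ≈ -10
CH₃CH₂–O(H)CH₃⁺ loses R'OH: pKₐ(R'OH₂⁺) ≈ -2.4
CH₃CH₂–OC(O)CF₃ loses CF₃COO⁻: pKₐ(CF₃COOH) ≈ 0.2
CH₃CH₂–N(CH₃)₃⁺ loses NR'₃: pKₐ(R'₃NH⁺) ≈ 10.7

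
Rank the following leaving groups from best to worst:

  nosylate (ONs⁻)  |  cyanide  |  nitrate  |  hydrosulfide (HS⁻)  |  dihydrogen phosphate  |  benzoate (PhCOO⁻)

nosylate (ONs⁻) > nitrate > dihydrogen phosphate > benzoate (PhCOO⁻) > hydrosulfide (HS⁻) > cyanide

nosylate (ONs⁻): pKₐ(p-O₂NC₆H₄SO₃H) ≈ -3.5
nitrate: pKₐ(HNO₃) ≈ -1.3
dihydrogen phosphate: pKₐ(H₃PO₄) ≈ 2.1
benzoate (PhCOO⁻): pKₐ(C₆H₅COOH) ≈ 4.2
hydrosulfide (HS⁻): pKₐ(H₂S) ≈ 7
cyanide: pKₐ(HCN) ≈ 9.2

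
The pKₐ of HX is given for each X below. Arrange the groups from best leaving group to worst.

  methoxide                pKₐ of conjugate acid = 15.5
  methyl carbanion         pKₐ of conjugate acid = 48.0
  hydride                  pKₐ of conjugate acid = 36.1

methoxide > hydride > methyl carbanion

Lower conjugate-acid pKₐ ⇒ weaker base ⇒ better leaving group.
Sorting by the given values: methoxide (15.5), hydride (36.1), methyl carbanion (48.0).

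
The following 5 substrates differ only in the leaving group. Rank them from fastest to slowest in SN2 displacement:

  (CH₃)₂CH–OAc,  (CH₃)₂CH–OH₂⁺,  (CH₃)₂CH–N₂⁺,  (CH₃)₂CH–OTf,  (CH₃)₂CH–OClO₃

(CH₃)₂CH–N₂⁺ > (CH₃)₂CH–OTf > (CH₃)₂CH–OClO₃ > (CH₃)₂CH–OH₂⁺ > (CH₃)₂CH–OAc

Same R in every case — rank the leaving groups.
Rank by basicity of the departing species: weakest base leaves most easily.
(CH₃)₂CH–N₂⁺ loses N₂: no meaningful conjugate acid; N₂ departs as an exceptionally stable neutral molecule
(CH₃)₂CH–OTf loses OTf⁻: pKₐ(CF₃SO₃H (triflic acid)) ≈ -14
(CH₃)₂CH–OClO₃ loses ClO₄⁻: pKₐ(HClO₄) ≈ -10
(CH₃)₂CH–OH₂⁺ loses H₂O: pKₐ(H₃O⁺) ≈ -1.7
(CH₃)₂CH–OAc loses AcO⁻: pKₐ(CH₃COOH) ≈ 4.8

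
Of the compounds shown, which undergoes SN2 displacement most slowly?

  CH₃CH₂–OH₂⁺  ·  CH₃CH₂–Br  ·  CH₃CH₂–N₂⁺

The skeletons are identical, so relative rate is governed entirely by leaving-group ability.
Leaving-group ability tracks the stability of the departed species; conjugate-acid pKₐ is the usual yardstick (lower pKₐ → better LG).
CH₃CH₂–N₂⁺ loses N₂: no meaningful conjugate acid; N₂ departs as an exceptionally stable neutral molecule
CH₃CH₂–Br loses Br⁻: pKₐ(HBr) ≈ -9
CH₃CH₂–OH₂⁺ loses H₂O: pKₐ(H₃O⁺) ≈ -1.7

CH₃CH₂–OH₂⁺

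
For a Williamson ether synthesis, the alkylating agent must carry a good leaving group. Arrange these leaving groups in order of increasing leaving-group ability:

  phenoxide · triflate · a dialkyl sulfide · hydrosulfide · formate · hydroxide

triflate: pKₐ(CF₃SO₃H (triflic acid)) ≈ -14
a dialkyl sulfide: pKₐ(R'₂SH⁺) ≈ -7
formate: pKₐ(HCOOH) ≈ 3.8 — resonance-stabilised carboxylate
hydrosulfide: pKₐ(H₂S) ≈ 7
phenoxide: pKₐ(C₆H₅OH (phenol)) ≈ 10
hydroxide: pKₐ(H₂O) ≈ 15.7
The question asks for worst first, so the sequence is read in increasing leaving-group ability.

hydroxide < phenoxide < hydrosulfide < formate < a dialkyl sulfide < triflate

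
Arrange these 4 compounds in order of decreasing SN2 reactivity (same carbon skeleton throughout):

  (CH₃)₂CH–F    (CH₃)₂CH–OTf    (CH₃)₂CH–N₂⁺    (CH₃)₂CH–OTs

Same R in every case — rank the leaving groups.
Rank by basicity of the departing species: weakest base leaves most easily.
(CH₃)₂CH–N₂⁺ loses N₂: no meaningful conjugate acid; N₂ departs as an exceptionally stable neutral molecule
(CH₃)₂CH–OTf loses OTf⁻: pKₐ(CF₃SO₃H (triflic acid)) ≈ -14
(CH₃)₂CH–OTs loses OTs⁻: pKₐ(p-CH₃C₆H₄SO₃H (TsOH)) ≈ -2.8
(CH₃)₂CH–F loses F⁻: pKₐ(HF) ≈ 3.2

(CH₃)₂CH–N₂⁺ > (CH₃)₂CH–OTf > (CH₃)₂CH–OTs > (CH₃)₂CH–F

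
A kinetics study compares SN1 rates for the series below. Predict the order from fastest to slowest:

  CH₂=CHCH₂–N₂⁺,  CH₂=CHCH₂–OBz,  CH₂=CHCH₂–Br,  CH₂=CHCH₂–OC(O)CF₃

CH₂=CHCH₂–N₂⁺ > CH₂=CHCH₂–Br > CH₂=CHCH₂–OC(O)CF₃ > CH₂=CHCH₂–OBz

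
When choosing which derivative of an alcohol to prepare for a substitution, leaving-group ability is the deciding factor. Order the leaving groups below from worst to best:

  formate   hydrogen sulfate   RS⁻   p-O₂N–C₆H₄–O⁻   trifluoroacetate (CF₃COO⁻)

RS⁻ < p-O₂N–C₆H₄–O⁻ < formate < trifluoroacetate (CF₃COO⁻) < hydrogen sulfate

A good leaving group is a weak base: the lower the pKₐ of its conjugate acid, the more readily it departs.
hydrogen sulfate: pKₐ(H₂SO₄) ≈ -3 — conjugate base of a strong mineral acid
trifluoroacetate (CF₃COO⁻): pKₐ(CF₃COOH) ≈ 0.2 — strongly electron-withdrawing CF₃ stabilises the carboxylate
formate: pKₐ(HCOOH) ≈ 3.8 — resonance-stabilised carboxylate
p-O₂N–C₆H₄–O⁻: pKₐ(p-nitrophenol) ≈ 7.2
RS⁻: pKₐ(RSH (a thiol)) ≈ 10.5 — moderately basic; rarely leaves without activation
The question asks for worst first, so the sequence is read in increasing leaving-group ability.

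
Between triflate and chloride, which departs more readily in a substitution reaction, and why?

triflate is the better leaving group.
pKₐ(CF₃SO₃H (triflic acid)) ≈ -14 versus pKₐ(HCl) ≈ -7: triflate is the much weaker base.
Charge spread over three oxygens and a CF₃ group; the premier leaving group in synthesis.

triflate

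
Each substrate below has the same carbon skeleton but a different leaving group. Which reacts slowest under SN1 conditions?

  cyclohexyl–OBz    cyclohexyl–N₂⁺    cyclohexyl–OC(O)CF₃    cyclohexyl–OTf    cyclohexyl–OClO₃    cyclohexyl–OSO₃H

Same R in every case — rank the leaving groups.
Rank by basicity of the departing species: weakest base leaves most easily.
cyclohexyl–N₂⁺ loses N₂: no meaningful conjugate acid; N₂ departs as an exceptionally stable neutral molecule
cyclohexyl–OTf loses OTf⁻: pKₐ(CF₃SO₃H (triflic acid)) ≈ -14
cyclohexyl–OClO₃ loses ClO₄⁻: pKₐ(HClO₄) ≈ -10
cyclohexyl–OSO₃H loses HSO₄⁻: pKₐ(H₂SO₄) ≈ -3
cyclohexyl–OC(O)CF₃ loses CF₃COO⁻: pKₐ(CF₃COOH) ≈ 0.2
cyclohexyl–OBz loses PhCOO⁻: pKₐ(C₆H₅COOH) ≈ 4.2

cyclohexyl–OBz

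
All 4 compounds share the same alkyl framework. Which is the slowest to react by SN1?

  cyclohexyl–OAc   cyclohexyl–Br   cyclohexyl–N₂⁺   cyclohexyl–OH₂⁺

The skeletons are identical, so relative rate is governed entirely by leaving-group ability.
The more stable X⁻ (or X) is on its own — i.e. the weaker a base it is — the better a leaving group it makes.
cyclohexyl–N₂⁺ loses N₂: no meaningful conjugate acid; N₂ departs as an exceptionally stable neutral molecule
cyclohexyl–Br loses Br⁻: pKₐ(HBr) ≈ -9
cyclohexyl–OH₂⁺ loses H₂O: pKₐ(H₃O⁺) ≈ -1.7
cyclohexyl–OAc loses AcO⁻: pKₐ(CH₃COOH) ≈ 4.8

cyclohexyl–OAc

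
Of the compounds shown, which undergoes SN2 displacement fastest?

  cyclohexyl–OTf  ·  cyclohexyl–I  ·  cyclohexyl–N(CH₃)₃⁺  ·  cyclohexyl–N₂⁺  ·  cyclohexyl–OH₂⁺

cyclohexyl–N₂⁺

Identical carbon frameworks mean the comparison reduces to leaving-group quality.
Leaving-group ability tracks the stability of the departed species; conjugate-acid pKₐ is the usual yardstick (lower pKₐ → better LG).
cyclohexyl–N₂⁺ loses N₂: no meaningful conjugate acid; N₂ departs as an exceptionally stable neutral molecule
cyclohexyl–OTf loses OTf⁻: pKₐ(CF₃SO₃H (triflic acid)) ≈ -14
cyclohexyl–I loses I⁻: pKₐ(HI) ≈ -10
cyclohexyl–OH₂⁺ loses H₂O: pKₐ(H₃O⁺) ≈ -1.7
cyclohexyl–N(CH₃)₃⁺ loses NR'₃: pKₐ(R'₃NH⁺) ≈ 10.7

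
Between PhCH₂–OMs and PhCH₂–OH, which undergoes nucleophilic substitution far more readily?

From PhCH₂–OH the departing group would be OH⁻ (pKₐ(H₂O) ≈ 15.7). Strong base; essentially never leaves without prior activation.
From PhCH₂–OMs the leaving group is OMs⁻ (pKₐ(CH₃SO₃H (MsOH)) ≈ -1.9). Resonance-delocalised alkanesulfonate.
(In practice PhCH₂–OMs is made from PhCH₂–OH by treatment with MsCl / Et₃N, converting the hydroxyl into a mesylate.)

PhCH₂–OMs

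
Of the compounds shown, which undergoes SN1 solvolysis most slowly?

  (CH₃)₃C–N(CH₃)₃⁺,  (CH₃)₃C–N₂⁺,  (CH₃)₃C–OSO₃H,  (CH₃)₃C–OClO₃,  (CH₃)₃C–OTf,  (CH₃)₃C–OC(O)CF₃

Same R in every case — rank the leaving groups.
A good leaving group is a weak base: the lower the pKₐ of its conjugate acid, the more readily it departs.
(CH₃)₃C–N₂⁺ loses N₂: no meaningful conjugate acid; N₂ departs as an exceptionally stable neutral molecule
(CH₃)₃C–OTf loses OTf⁻: pKₐ(CF₃SO₃H (triflic acid)) ≈ -14
(CH₃)₃C–OClO₃ loses ClO₄⁻: pKₐ(HClO₄) ≈ -10
(CH₃)₃C–OSO₃H loses HSO₄⁻: pKₐ(H₂SO₄) ≈ -3
(CH₃)₃C–OC(O)CF₃ loses CF₃COO⁻: pKₐ(CF₃COOH) ≈ 0.2
(CH₃)₃C–N(CH₃)₃⁺ loses NR'₃: pKₐ(R'₃NH⁺) ≈ 10.7

(CH₃)₃C–N(CH₃)₃⁺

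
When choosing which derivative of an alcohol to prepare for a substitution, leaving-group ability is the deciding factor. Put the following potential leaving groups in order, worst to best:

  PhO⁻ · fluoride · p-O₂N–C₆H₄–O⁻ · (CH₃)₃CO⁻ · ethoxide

(CH₃)₃CO⁻ < ethoxide < PhO⁻ < p-O₂N–C₆H₄–O⁻ < fluoride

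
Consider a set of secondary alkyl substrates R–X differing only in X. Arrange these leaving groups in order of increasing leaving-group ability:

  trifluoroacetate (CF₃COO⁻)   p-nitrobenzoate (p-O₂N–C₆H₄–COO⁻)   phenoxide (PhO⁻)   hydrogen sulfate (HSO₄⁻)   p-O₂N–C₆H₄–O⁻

phenoxide (PhO⁻) < p-O₂N–C₆H₄–O⁻ < p-nitrobenzoate (p-O₂N–C₆H₄–COO⁻) < trifluoroacetate (CF₃COO⁻) < hydrogen sulfate (HSO₄⁻)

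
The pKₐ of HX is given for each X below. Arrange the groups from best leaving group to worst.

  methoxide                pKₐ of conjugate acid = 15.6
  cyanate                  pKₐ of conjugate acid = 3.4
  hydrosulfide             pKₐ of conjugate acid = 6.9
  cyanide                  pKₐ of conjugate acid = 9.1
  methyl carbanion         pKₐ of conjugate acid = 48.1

cyanate > hydrosulfide > cyanide > methoxide > methyl carbanion

Lower conjugate-acid pKₐ ⇒ weaker base ⇒ better leaving group.
Sorting by the given values: cyanate (3.4), hydrosulfide (6.9), cyanide (9.1), methoxide (15.6), methyl carbanion (48.1).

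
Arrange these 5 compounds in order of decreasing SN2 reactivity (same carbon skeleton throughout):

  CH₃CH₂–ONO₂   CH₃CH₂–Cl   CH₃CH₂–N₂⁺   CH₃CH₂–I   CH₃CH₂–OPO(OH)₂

CH₃CH₂–N₂⁺ > CH₃CH₂–I > CH₃CH₂–Cl > CH₃CH₂–ONO₂ > CH₃CH₂–OPO(OH)₂

Same R in every case — rank the leaving groups.
Leaving-group ability tracks the stability of the departed species; conjugate-acid pKₐ is the usual yardstick (lower pKₐ → better LG).
CH₃CH₂–N₂⁺ loses N₂: no meaningful conjugate acid; N₂ departs as an exceptionally stable neutral molecule
CH₃CH₂–I loses I⁻: pKₐ(HI) ≈ -10
CH₃CH₂–Cl loses Cl⁻: pKₐ(HCl) ≈ -7
CH₃CH₂–ONO₂ loses NO₃⁻: pKₐ(HNO₃) ≈ -1.3
CH₃CH₂–OPO(OH)₂ loses H₂PO₄⁻: pKₐ(H₃PO₄) ≈ 2.1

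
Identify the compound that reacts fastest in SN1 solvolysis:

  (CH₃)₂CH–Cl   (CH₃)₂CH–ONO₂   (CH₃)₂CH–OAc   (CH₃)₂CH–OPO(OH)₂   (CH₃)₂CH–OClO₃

Identical carbon frameworks mean the comparison reduces to leaving-group quality.
The more stable X⁻ (or X) is on its own — i.e. the weaker a base it is — the better a leaving group it makes.
(CH₃)₂CH–OClO₃ loses ClO₄⁻: pKₐ(HClO₄) ≈ -10
(CH₃)₂CH–Cl loses Cl⁻: pKₐ(HCl) ≈ -7
(CH₃)₂CH–ONO₂ loses NO₃⁻: pKₐ(HNO₃) ≈ -1.3
(CH₃)₂CH–OPO(OH)₂ loses H₂PO₄⁻: pKₐ(H₃PO₄) ≈ 2.1
(CH₃)₂CH–OAc loses AcO⁻: pKₐ(CH₃COOH) ≈ 4.8

(CH₃)₂CH–OClO₃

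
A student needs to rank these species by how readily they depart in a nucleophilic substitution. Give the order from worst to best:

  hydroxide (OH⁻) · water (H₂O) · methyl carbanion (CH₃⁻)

A good leaving group is a weak base: the lower the pKₐ of its conjugate acid, the more readily it departs.
water (H₂O): pKₐ(H₃O⁺) ≈ -1.7
hydroxide (OH⁻): pKₐ(H₂O) ≈ 15.7 — strong base; essentially never leaves without prior activation
methyl carbanion (CH₃⁻): pKₐ(CH₄) ≈ 48 — unstabilised carbanion; the worst conceivable leaving group
Listed from poorest to best leaving group as asked.

methyl carbanion (CH₃⁻) < hydroxide (OH⁻) < water (H₂O)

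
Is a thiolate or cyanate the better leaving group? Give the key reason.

cyanate

cyanate is the better leaving group.
pKₐ(HOCN) ≈ 3.5 versus pKₐ(RSH (a thiol)) ≈ 10.5: cyanate is the much weaker base.
Resonance between N and O.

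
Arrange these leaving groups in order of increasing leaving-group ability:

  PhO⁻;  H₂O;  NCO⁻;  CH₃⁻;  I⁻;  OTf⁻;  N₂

Rank by basicity of the departing species: weakest base leaves most easily.
N₂: no meaningful conjugate acid; N₂ departs as an exceptionally stable neutral molecule
OTf⁻: pKₐ(CF₃SO₃H (triflic acid)) ≈ -14
I⁻: pKₐ(HI) ≈ -10 — large, highly polarisable; very weak base
H₂O: pKₐ(H₃O⁺) ≈ -1.7 — neutral; leaves from a protonated alcohol (R–OH₂⁺)
NCO⁻: pKₐ(HOCN) ≈ 3.5 — resonance between N and O
PhO⁻: pKₐ(C₆H₅OH (phenol)) ≈ 10
CH₃⁻: pKₐ(CH₄) ≈ 48 — unstabilised carbanion; the worst conceivable leaving group
The question asks for worst first, so the sequence is read in increasing leaving-group ability.

CH₃⁻ < PhO⁻ < NCO⁻ < H₂O < I⁻ < OTf⁻ < N₂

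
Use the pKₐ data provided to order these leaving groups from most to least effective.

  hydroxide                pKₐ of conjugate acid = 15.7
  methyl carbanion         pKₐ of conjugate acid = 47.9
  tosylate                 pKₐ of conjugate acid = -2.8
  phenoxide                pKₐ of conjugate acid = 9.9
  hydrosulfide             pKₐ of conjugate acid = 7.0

Lower conjugate-acid pKₐ ⇒ weaker base ⇒ better leaving group.
Sorting by the given values: tosylate (-2.8), hydrosulfide (7.0), phenoxide (9.9), hydroxide (15.7), methyl carbanion (47.9).

tosylate > hydrosulfide > phenoxide > hydroxide > methyl carbanion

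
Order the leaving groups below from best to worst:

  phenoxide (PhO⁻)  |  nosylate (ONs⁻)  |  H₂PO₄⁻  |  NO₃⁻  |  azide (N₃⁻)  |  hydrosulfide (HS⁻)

A good leaving group is a weak base: the lower the pKₐ of its conjugate acid, the more readily it departs.
nosylate (ONs⁻): pKₐ(p-O₂NC₆H₄SO₃H) ≈ -3.5
NO₃⁻: pKₐ(HNO₃) ≈ -1.3
H₂PO₄⁻: pKₐ(H₃PO₄) ≈ 2.1
azide (N₃⁻): pKₐ(HN₃) ≈ 4.7
hydrosulfide (HS⁻): pKₐ(H₂S) ≈ 7
phenoxide (PhO⁻): pKₐ(C₆H₅OH (phenol)) ≈ 10

nosylate (ONs⁻) > NO₃⁻ > H₂PO₄⁻ > azide (N₃⁻) > hydrosulfide (HS⁻) > phenoxide (PhO⁻)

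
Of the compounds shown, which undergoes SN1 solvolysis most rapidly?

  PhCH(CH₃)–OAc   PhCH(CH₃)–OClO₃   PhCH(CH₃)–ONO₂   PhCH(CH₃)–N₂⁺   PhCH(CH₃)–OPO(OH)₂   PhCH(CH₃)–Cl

Same R in every case — rank the leaving groups.
Leaving-group ability tracks the stability of the departed species; conjugate-acid pKₐ is the usual yardstick (lower pKₐ → better LG).
PhCH(CH₃)–N₂⁺ loses N₂: no meaningful conjugate acid; N₂ departs as an exceptionally stable neutral molecule
PhCH(CH₃)–OClO₃ loses ClO₄⁻: pKₐ(HClO₄) ≈ -10
PhCH(CH₃)–Cl loses Cl⁻: pKₐ(HCl) ≈ -7
PhCH(CH₃)–ONO₂ loses NO₃⁻: pKₐ(HNO₃) ≈ -1.3
PhCH(CH₃)–OPO(OH)₂ loses H₂PO₄⁻: pKₐ(H₃PO₄) ≈ 2.1
PhCH(CH₃)–OAc loses AcO⁻: pKₐ(CH₃COOH) ≈ 4.8

PhCH(CH₃)–N₂⁺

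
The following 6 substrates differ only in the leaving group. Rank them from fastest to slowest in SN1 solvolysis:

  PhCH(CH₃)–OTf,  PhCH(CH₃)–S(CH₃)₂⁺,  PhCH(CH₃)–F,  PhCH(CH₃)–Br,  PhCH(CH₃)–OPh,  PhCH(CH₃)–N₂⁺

Identical carbon frameworks mean the comparison reduces to leaving-group quality.
A good leaving group is a weak base: the lower the pKₐ of its conjugate acid, the more readily it departs.
PhCH(CH₃)–N₂⁺ loses N₂: no meaningful conjugate acid; N₂ departs as an exceptionally stable neutral molecule
PhCH(CH₃)–OTf loses OTf⁻: pKₐ(CF₃SO₃H (triflic acid)) ≈ -14
PhCH(CH₃)–Br loses Br⁻: pKₐ(HBr) ≈ -9
PhCH(CH₃)–S(CH₃)₂⁺ loses SR'₂: pKₐ(R'₂SH⁺) ≈ -7
PhCH(CH₃)–F loses F⁻: pKₐ(HF) ≈ 3.2
PhCH(CH₃)–OPh loses PhO⁻: pKₐ(C₆H₅OH (phenol)) ≈ 10

PhCH(CH₃)–N₂⁺ > PhCH(CH₃)–OTf > PhCH(CH₃)–Br > PhCH(CH₃)–S(CH₃)₂⁺ > PhCH(CH₃)–F > PhCH(CH₃)–OPh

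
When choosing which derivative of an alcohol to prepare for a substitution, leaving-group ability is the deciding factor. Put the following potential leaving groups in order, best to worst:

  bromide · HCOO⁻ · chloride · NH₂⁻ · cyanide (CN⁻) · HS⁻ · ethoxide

bromide > chloride > HCOO⁻ > HS⁻ > cyanide (CN⁻) > ethoxide > NH₂⁻

bromide: pKₐ(HBr) ≈ -9
chloride: pKₐ(HCl) ≈ -7
HCOO⁻: pKₐ(HCOOH) ≈ 3.8
HS⁻: pKₐ(H₂S) ≈ 7
cyanide (CN⁻): pKₐ(HCN) ≈ 9.2
ethoxide: pKₐ(CH₃CH₂OH) ≈ 16
NH₂⁻: pKₐ(NH₃) ≈ 38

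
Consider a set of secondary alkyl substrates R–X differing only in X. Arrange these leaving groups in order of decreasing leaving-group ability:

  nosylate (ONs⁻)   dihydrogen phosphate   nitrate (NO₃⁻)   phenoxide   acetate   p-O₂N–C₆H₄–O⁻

A good leaving group is a weak base: the lower the pKₐ of its conjugate acid, the more readily it departs.
nosylate (ONs⁻): pKₐ(p-O₂NC₆H₄SO₃H) ≈ -3.5
nitrate (NO₃⁻): pKₐ(HNO₃) ≈ -1.3
dihydrogen phosphate: pKₐ(H₃PO₄) ≈ 2.1
acetate: pKₐ(CH₃COOH) ≈ 4.8 — resonance-stabilised but still a weak base
p-O₂N–C₆H₄–O⁻: pKₐ(p-nitrophenol) ≈ 7.2 — nitro group delocalises the charge; the classic chromogenic LG
phenoxide: pKₐ(C₆H₅OH (phenol)) ≈ 10

nosylate (ONs⁻) > nitrate (NO₃⁻) > dihydrogen phosphate > acetate > p-O₂N–C₆H₄–O⁻ > phenoxide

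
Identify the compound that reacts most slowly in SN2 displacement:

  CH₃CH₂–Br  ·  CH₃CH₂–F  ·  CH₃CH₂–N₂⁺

Same R in every case — rank the leaving groups.
Leaving-group ability tracks the stability of the departed species; conjugate-acid pKₐ is the usual yardstick (lower pKₐ → better LG).
CH₃CH₂–N₂⁺ loses N₂: no meaningful conjugate acid; N₂ departs as an exceptionally stable neutral molecule
CH₃CH₂–Br loses Br⁻: pKₐ(HBr) ≈ -9
CH₃CH₂–F loses F⁻: pKₐ(HF) ≈ 3.2

CH₃CH₂–F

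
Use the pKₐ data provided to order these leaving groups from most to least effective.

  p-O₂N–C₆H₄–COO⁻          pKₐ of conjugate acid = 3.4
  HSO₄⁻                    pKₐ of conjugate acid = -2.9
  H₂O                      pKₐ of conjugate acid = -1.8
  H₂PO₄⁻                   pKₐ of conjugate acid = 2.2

HSO₄⁻ > H₂O > H₂PO₄⁻ > p-O₂N–C₆H₄–COO⁻

Lower conjugate-acid pKₐ ⇒ weaker base ⇒ better leaving group.
Sorting by the given values: HSO₄⁻ (-2.9), H₂O (-1.8), H₂PO₄⁻ (2.2), p-O₂N–C₆H₄–COO⁻ (3.4).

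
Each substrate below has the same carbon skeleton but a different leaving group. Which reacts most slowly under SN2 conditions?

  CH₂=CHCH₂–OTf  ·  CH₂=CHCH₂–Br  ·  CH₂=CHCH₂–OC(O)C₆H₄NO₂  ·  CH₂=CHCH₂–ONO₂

The skeletons are identical, so relative rate is governed entirely by leaving-group ability.
Leaving-group ability tracks the stability of the departed species; conjugate-acid pKₐ is the usual yardstick (lower pKₐ → better LG).
CH₂=CHCH₂–OTf loses OTf⁻: pKₐ(CF₃SO₃H (triflic acid)) ≈ -14
CH₂=CHCH₂–Br loses Br⁻: pKₐ(HBr) ≈ -9
CH₂=CHCH₂–ONO₂ loses NO₃⁻: pKₐ(HNO₃) ≈ -1.3
CH₂=CHCH₂–OC(O)C₆H₄NO₂ loses p-O₂N–C₆H₄–COO⁻: pKₐ(p-nitrobenzoic acid) ≈ 3.4

CH₂=CHCH₂–OC(O)C₆H₄NO₂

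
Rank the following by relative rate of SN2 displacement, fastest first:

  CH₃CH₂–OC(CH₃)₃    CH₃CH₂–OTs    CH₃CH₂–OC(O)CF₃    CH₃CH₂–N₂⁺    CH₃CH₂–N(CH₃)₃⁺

CH₃CH₂–N₂⁺ > CH₃CH₂–OTs > CH₃CH₂–OC(O)CF₃ > CH₃CH₂–N(CH₃)₃⁺ > CH₃CH₂–OC(CH₃)₃

Same R in every case — rank the leaving groups.
Leaving-group ability tracks the stability of the departed species; conjugate-acid pKₐ is the usual yardstick (lower pKₐ → better LG).
CH₃CH₂–N₂⁺ loses N₂: no meaningful conjugate acid; N₂ departs as an exceptionally stable neutral molecule
CH₃CH₂–OTs loses OTs⁻: pKₐ(p-CH₃C₆H₄SO₃H (TsOH)) ≈ -2.8
CH₃CH₂–OC(O)CF₃ loses CF₃COO⁻: pKₐ(CF₃COOH) ≈ 0.2
CH₃CH₂–N(CH₃)₃⁺ loses NR'₃: pKₐ(R'₃NH⁺) ≈ 10.7
CH₃CH₂–OC(CH₃)₃ loses (CH₃)₃CO⁻: pKₐ(t-BuOH) ≈ 18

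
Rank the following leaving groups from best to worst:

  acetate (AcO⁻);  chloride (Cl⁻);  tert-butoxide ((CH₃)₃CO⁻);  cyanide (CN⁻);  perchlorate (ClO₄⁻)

perchlorate (ClO₄⁻) > chloride (Cl⁻) > acetate (AcO⁻) > cyanide (CN⁻) > tert-butoxide ((CH₃)₃CO⁻)

perchlorate (ClO₄⁻): pKₐ(HClO₄) ≈ -10
chloride (Cl⁻): pKₐ(HCl) ≈ -7
acetate (AcO⁻): pKₐ(CH₃COOH) ≈ 4.8
cyanide (CN⁻): pKₐ(HCN) ≈ 9.2
tert-butoxide ((CH₃)₃CO⁻): pKₐ(t-BuOH) ≈ 18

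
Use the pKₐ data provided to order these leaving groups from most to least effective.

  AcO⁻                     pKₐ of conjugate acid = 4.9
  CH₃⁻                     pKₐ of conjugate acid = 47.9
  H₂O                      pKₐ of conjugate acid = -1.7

H₂O > AcO⁻ > CH₃⁻

Lower conjugate-acid pKₐ ⇒ weaker base ⇒ better leaving group.
Sorting by the given values: H₂O (-1.7), AcO⁻ (4.9), CH₃⁻ (47.9).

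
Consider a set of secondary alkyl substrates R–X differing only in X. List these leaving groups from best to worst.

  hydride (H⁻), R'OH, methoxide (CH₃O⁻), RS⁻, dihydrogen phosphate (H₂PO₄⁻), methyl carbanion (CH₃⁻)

R'OH > dihydrogen phosphate (H₂PO₄⁻) > RS⁻ > methoxide (CH₃O⁻) > hydride (H⁻) > methyl carbanion (CH₃⁻)

The more stable X⁻ (or X) is on its own — i.e. the weaker a base it is — the better a leaving group it makes.
R'OH: pKₐ(R'OH₂⁺) ≈ -2.4
dihydrogen phosphate (H₂PO₄⁻): pKₐ(H₃PO₄) ≈ 2.1
RS⁻: pKₐ(RSH (a thiol)) ≈ 10.5
methoxide (CH₃O⁻): pKₐ(CH₃OH) ≈ 15.5
hydride (H⁻): pKₐ(H₂) ≈ 36
methyl carbanion (CH₃⁻): pKₐ(CH₄) ≈ 48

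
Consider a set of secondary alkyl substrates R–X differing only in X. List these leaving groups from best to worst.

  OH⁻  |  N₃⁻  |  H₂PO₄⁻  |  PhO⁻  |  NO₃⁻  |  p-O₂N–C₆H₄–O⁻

NO₃⁻ > H₂PO₄⁻ > N₃⁻ > p-O₂N–C₆H₄–O⁻ > PhO⁻ > OH⁻

NO₃⁻: pKₐ(HNO₃) ≈ -1.3
H₂PO₄⁻: pKₐ(H₃PO₄) ≈ 2.1
N₃⁻: pKₐ(HN₃) ≈ 4.7
p-O₂N–C₆H₄–O⁻: pKₐ(p-nitrophenol) ≈ 7.2
PhO⁻: pKₐ(C₆H₅OH (phenol)) ≈ 10
OH⁻: pKₐ(H₂O) ≈ 15.7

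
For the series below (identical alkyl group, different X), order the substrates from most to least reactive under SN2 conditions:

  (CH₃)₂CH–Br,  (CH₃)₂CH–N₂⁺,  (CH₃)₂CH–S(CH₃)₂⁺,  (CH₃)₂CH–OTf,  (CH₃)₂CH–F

With the same alkyl group throughout, only the leaving group differentiates the rates.
Leaving-group ability tracks the stability of the departed species; conjugate-acid pKₐ is the usual yardstick (lower pKₐ → better LG).
(CH₃)₂CH–N₂⁺ loses N₂: no meaningful conjugate acid; N₂ departs as an exceptionally stable neutral molecule
(CH₃)₂CH–OTf loses OTf⁻: pKₐ(CF₃SO₃H (triflic acid)) ≈ -14
(CH₃)₂CH–Br loses Br⁻: pKₐ(HBr) ≈ -9
(CH₃)₂CH–S(CH₃)₂⁺ loses SR'₂: pKₐ(R'₂SH⁺) ≈ -7
(CH₃)₂CH–F loses F⁻: pKₐ(HF) ≈ 3.2

(CH₃)₂CH–N₂⁺ > (CH₃)₂CH–OTf > (CH₃)₂CH–Br > (CH₃)₂CH–S(CH₃)₂⁺ > (CH₃)₂CH–F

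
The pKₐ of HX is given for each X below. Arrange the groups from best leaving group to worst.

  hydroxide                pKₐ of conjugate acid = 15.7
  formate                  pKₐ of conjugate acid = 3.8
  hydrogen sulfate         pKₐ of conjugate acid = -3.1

Lower conjugate-acid pKₐ ⇒ weaker base ⇒ better leaving group.
Sorting by the given values: hydrogen sulfate (-3.1), formate (3.8), hydroxide (15.7).

hydrogen sulfate > formate > hydroxide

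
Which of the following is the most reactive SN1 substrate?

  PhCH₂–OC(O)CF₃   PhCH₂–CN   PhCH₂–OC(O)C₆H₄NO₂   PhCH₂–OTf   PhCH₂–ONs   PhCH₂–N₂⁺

PhCH₂–N₂⁺

Identical carbon frameworks mean the comparison reduces to leaving-group quality.
Rank by basicity of the departing species: weakest base leaves most easily.
PhCH₂–N₂⁺ loses N₂: no meaningful conjugate acid; N₂ departs as an exceptionally stable neutral molecule
PhCH₂–OTf loses OTf⁻: pKₐ(CF₃SO₃H (triflic acid)) ≈ -14
PhCH₂–ONs loses ONs⁻: pKₐ(p-O₂NC₆H₄SO₃H) ≈ -3.5
PhCH₂–OC(O)CF₃ loses CF₃COO⁻: pKₐ(CF₃COOH) ≈ 0.2
PhCH₂–OC(O)C₆H₄NO₂ loses p-O₂N–C₆H₄–COO⁻: pKₐ(p-nitrobenzoic acid) ≈ 3.4
PhCH₂–CN loses CN⁻: pKₐ(HCN) ≈ 9.2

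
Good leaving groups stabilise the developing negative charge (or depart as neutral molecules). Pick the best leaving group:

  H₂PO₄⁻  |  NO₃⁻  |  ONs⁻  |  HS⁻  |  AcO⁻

ONs⁻

Rank by basicity of the departing species: weakest base leaves most easily.
ONs⁻: pKₐ(p-O₂NC₆H₄SO₃H) ≈ -3.5
NO₃⁻: pKₐ(HNO₃) ≈ -1.3
H₂PO₄⁻: pKₐ(H₃PO₄) ≈ 2.1
AcO⁻: pKₐ(CH₃COOH) ≈ 4.8
HS⁻: pKₐ(H₂S) ≈ 7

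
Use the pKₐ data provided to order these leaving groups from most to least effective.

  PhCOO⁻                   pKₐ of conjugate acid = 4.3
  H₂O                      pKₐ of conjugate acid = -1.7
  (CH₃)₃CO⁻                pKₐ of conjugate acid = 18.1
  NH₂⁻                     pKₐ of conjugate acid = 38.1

H₂O > PhCOO⁻ > (CH₃)₃CO⁻ > NH₂⁻

Lower conjugate-acid pKₐ ⇒ weaker base ⇒ better leaving group.
Sorting by the given values: H₂O (-1.7), PhCOO⁻ (4.3), (CH₃)₃CO⁻ (18.1), NH₂⁻ (38.1).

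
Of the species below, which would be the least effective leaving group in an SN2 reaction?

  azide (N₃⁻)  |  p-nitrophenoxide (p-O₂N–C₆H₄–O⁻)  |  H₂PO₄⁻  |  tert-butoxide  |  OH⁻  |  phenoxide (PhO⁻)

A good leaving group is a weak base: the lower the pKₐ of its conjugate acid, the more readily it departs.
H₂PO₄⁻: pKₐ(H₃PO₄) ≈ 2.1
azide (N₃⁻): pKₐ(HN₃) ≈ 4.7
p-nitrophenoxide (p-O₂N–C₆H₄–O⁻): pKₐ(p-nitrophenol) ≈ 7.2
phenoxide (PhO⁻): pKₐ(C₆H₅OH (phenol)) ≈ 10
OH⁻: pKₐ(H₂O) ≈ 15.7
tert-butoxide: pKₐ(t-BuOH) ≈ 18

tert-butoxide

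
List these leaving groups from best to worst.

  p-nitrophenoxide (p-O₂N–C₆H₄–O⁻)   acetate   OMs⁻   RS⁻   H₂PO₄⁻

OMs⁻ > H₂PO₄⁻ > acetate > p-nitrophenoxide (p-O₂N–C₆H₄–O⁻) > RS⁻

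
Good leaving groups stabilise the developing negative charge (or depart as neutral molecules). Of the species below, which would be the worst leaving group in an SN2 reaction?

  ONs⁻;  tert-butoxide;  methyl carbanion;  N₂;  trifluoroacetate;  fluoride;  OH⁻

The more stable X⁻ (or X) is on its own — i.e. the weaker a base it is — the better a leaving group it makes.
N₂: no meaningful conjugate acid; N₂ departs as an exceptionally stable neutral molecule
ONs⁻: pKₐ(p-O₂NC₆H₄SO₃H) ≈ -3.5
trifluoroacetate: pKₐ(CF₃COOH) ≈ 0.2
fluoride: pKₐ(HF) ≈ 3.2
OH⁻: pKₐ(H₂O) ≈ 15.7
tert-butoxide: pKₐ(t-BuOH) ≈ 18
methyl carbanion: pKₐ(CH₄) ≈ 48

methyl carbanion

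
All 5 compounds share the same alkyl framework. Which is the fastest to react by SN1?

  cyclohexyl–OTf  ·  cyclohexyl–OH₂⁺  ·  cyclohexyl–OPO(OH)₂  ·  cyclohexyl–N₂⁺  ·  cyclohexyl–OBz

With the same alkyl group throughout, only the leaving group differentiates the rates.
A good leaving group is a weak base: the lower the pKₐ of its conjugate acid, the more readily it departs.
cyclohexyl–N₂⁺ loses N₂: no meaningful conjugate acid; N₂ departs as an exceptionally stable neutral molecule
cyclohexyl–OTf loses OTf⁻: pKₐ(CF₃SO₃H (triflic acid)) ≈ -14
cyclohexyl–OH₂⁺ loses H₂O: pKₐ(H₃O⁺) ≈ -1.7
cyclohexyl–OPO(OH)₂ loses H₂PO₄⁻: pKₐ(H₃PO₄) ≈ 2.1
cyclohexyl–OBz loses PhCOO⁻: pKₐ(C₆H₅COOH) ≈ 4.2

cyclohexyl–N₂⁺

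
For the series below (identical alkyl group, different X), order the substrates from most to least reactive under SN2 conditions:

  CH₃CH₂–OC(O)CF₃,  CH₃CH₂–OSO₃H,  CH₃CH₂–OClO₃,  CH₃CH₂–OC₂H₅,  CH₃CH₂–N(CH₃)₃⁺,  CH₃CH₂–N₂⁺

CH₃CH₂–N₂⁺ > CH₃CH₂–OClO₃ > CH₃CH₂–OSO₃H > CH₃CH₂–OC(O)CF₃ > CH₃CH₂–N(CH₃)₃⁺ > CH₃CH₂–OC₂H₅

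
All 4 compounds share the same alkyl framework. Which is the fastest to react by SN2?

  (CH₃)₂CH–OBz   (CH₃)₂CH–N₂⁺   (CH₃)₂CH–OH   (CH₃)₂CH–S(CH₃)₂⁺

(CH₃)₂CH–N₂⁺

The skeletons are identical, so relative rate is governed entirely by leaving-group ability.
Rank by basicity of the departing species: weakest base leaves most easily.
(CH₃)₂CH–N₂⁺ loses N₂: no meaningful conjugate acid; N₂ departs as an exceptionally stable neutral molecule
(CH₃)₂CH–S(CH₃)₂⁺ loses SR'₂: pKₐ(R'₂SH⁺) ≈ -7
(CH₃)₂CH–OBz loses PhCOO⁻: pKₐ(C₆H₅COOH) ≈ 4.2
(CH₃)₂CH–OH loses OH⁻: pKₐ(H₂O) ≈ 15.7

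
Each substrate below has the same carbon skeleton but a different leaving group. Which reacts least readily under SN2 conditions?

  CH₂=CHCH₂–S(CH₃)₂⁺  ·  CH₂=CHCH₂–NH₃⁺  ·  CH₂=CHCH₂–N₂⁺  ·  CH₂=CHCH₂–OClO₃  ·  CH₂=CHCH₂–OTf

The skeletons are identical, so relative rate is governed entirely by leaving-group ability.
A good leaving group is a weak base: the lower the pKₐ of its conjugate acid, the more readily it departs.
CH₂=CHCH₂–N₂⁺ loses N₂: no meaningful conjugate acid; N₂ departs as an exceptionally stable neutral molecule
CH₂=CHCH₂–OTf loses OTf⁻: pKₐ(CF₃SO₃H (triflic acid)) ≈ -14
CH₂=CHCH₂–OClO₃ loses ClO₄⁻: pKₐ(HClO₄) ≈ -10
CH₂=CHCH₂–S(CH₃)₂⁺ loses SR'₂: pKₐ(R'₂SH⁺) ≈ -7
CH₂=CHCH₂–NH₃⁺ loses NH₃: pKₐ(NH₄⁺) ≈ 9.2

CH₂=CHCH₂–NH₃⁺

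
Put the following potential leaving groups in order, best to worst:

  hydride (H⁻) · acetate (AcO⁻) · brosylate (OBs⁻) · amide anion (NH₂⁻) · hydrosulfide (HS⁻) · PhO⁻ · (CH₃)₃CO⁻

brosylate (OBs⁻) > acetate (AcO⁻) > hydrosulfide (HS⁻) > PhO⁻ > (CH₃)₃CO⁻ > hydride (H⁻) > amide anion (NH₂⁻)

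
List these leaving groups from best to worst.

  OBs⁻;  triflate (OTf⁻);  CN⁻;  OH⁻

triflate (OTf⁻) > OBs⁻ > CN⁻ > OH⁻

The more stable X⁻ (or X) is on its own — i.e. the weaker a base it is — the better a leaving group it makes.
triflate (OTf⁻): pKₐ(CF₃SO₃H (triflic acid)) ≈ -14
OBs⁻: pKₐ(p-BrC₆H₄SO₃H) ≈ -2.8
CN⁻: pKₐ(HCN) ≈ 9.2
OH⁻: pKₐ(H₂O) ≈ 15.7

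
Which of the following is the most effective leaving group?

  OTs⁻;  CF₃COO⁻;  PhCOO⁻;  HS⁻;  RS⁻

OTs⁻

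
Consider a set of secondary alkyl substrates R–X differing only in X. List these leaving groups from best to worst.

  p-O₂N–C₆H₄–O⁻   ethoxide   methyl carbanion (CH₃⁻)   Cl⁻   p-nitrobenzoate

Rank by basicity of the departing species: weakest base leaves most easily.
Cl⁻: pKₐ(HCl) ≈ -7 — moderately weak base
p-nitrobenzoate: pKₐ(p-nitrobenzoic acid) ≈ 3.4
p-O₂N–C₆H₄–O⁻: pKₐ(p-nitrophenol) ≈ 7.2 — nitro group delocalises the charge; the classic chromogenic LG
ethoxide: pKₐ(CH₃CH₂OH) ≈ 16 — strong base; alkoxides do not leave unassisted
methyl carbanion (CH₃⁻): pKₐ(CH₄) ≈ 48 — unstabilised carbanion; the worst conceivable leaving group

Cl⁻ > p-nitrobenzoate > p-O₂N–C₆H₄–O⁻ > ethoxide > methyl carbanion (CH₃⁻)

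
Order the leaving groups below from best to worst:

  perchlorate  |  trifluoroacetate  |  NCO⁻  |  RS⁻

perchlorate > trifluoroacetate > NCO⁻ > RS⁻

Rank by basicity of the departing species: weakest base leaves most easily.
perchlorate: pKₐ(HClO₄) ≈ -10
trifluoroacetate: pKₐ(CF₃COOH) ≈ 0.2 — strongly electron-withdrawing CF₃ stabilises the carboxylate
NCO⁻: pKₐ(HOCN) ≈ 3.5
RS⁻: pKₐ(RSH (a thiol)) ≈ 10.5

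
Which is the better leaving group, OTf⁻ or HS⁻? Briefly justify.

OTf⁻

OTf⁻ is the better leaving group.
pKₐ(CF₃SO₃H (triflic acid)) ≈ -14 versus pKₐ(H₂S) ≈ 7: OTf⁻ is the much weaker base.
Charge spread over three oxygens and a CF₃ group; the premier leaving group in synthesis.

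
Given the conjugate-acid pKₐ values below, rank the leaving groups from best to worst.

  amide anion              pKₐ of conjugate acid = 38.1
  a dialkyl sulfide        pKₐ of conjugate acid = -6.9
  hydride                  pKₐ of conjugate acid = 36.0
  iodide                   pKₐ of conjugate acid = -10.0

iodide > a dialkyl sulfide > hydride > amide anion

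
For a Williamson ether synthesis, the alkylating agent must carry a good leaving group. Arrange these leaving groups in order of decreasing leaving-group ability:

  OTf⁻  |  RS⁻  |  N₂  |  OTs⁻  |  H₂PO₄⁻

N₂ > OTf⁻ > OTs⁻ > H₂PO₄⁻ > RS⁻

A good leaving group is a weak base: the lower the pKₐ of its conjugate acid, the more readily it departs.
N₂: no meaningful conjugate acid; N₂ departs as an exceptionally stable neutral molecule
OTf⁻: pKₐ(CF₃SO₃H (triflic acid)) ≈ -14
OTs⁻: pKₐ(p-CH₃C₆H₄SO₃H (TsOH)) ≈ -2.8
H₂PO₄⁻: pKₐ(H₃PO₄) ≈ 2.1
RS⁻: pKₐ(RSH (a thiol)) ≈ 10.5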